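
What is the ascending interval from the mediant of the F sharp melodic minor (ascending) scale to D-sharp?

augmented fourth

The mediant of F# melodic minor (ascending) is A.
A up to D#: letters A→D make it a fourth; 6 semitones makes it augmented.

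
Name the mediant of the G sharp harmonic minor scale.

Degree 3 takes the letter 2 steps above G, which is B.
In harmonic minor, degree 3 sits 3 semitones above the tonic. G# + 3 semitones is pitch class 11, spelled on B as B.

B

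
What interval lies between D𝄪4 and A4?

doubly diminished fifth

The letter names run D→A, a span of 4 letter steps, so the interval is some kind of fifth.
D## to A is 5 semitones. A perfect fifth is 7, so 5 makes it doubly diminished.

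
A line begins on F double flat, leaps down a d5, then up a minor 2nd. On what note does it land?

A diminished fifth down from Fbb is Bbb (letter B, 6 semitones down).
A minor second up from Bbb is Cbb (letter C, 1 semitone up).

Cbb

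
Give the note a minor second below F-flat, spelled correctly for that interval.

F down a major second is Eb, so the target letter is E.
From Fb, a minor second is 1 semitone down: Eb.

Eb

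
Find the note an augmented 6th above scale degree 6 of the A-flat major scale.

Scale degree 6 of Ab major is F.
An augmented sixth (10 semitones) above F lands on the letter D, giving D#.

D#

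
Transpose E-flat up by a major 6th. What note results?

E up a major sixth is C#, so the target letter is C.
From Eb, a major sixth is 9 semitones up: C.

C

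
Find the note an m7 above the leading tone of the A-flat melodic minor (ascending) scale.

The leading tone of Ab melodic minor (ascending) is G.
A minor seventh (10 semitones) above G lands on the letter F, giving F.

F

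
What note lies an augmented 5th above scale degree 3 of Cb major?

B

Scale degree 3 of Cb major is Eb.
An augmented fifth (8 semitones) above Eb lands on the letter B, giving B.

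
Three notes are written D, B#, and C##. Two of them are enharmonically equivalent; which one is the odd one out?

In 12-tone equal temperament, enharmonic equivalents share a pitch class. D is pitch class 2; B# is pitch class 0; C## is pitch class 2.
D and C## share pitch class 2, while B# is pitch class 0.

B#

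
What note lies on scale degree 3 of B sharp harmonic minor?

Degree 3 takes the letter 2 steps above B, which is D.
In harmonic minor, degree 3 sits 3 semitones above the tonic. B# + 3 semitones is pitch class 3, spelled on D as D#.

D#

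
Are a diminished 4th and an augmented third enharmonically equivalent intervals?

A diminished fourth spans 4 semitones; an augmented third spans 5.
The spans differ, so they are not enharmonic equivalents.

No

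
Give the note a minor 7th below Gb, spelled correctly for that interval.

Ab

A seventh below G lands on the letter A.
A minor seventh spans 10 semitones, so Gb moves to pitch class 8. On the letter A that is Ab.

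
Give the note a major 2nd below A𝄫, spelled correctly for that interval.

A second below A lands on the letter G.
A major second spans 2 semitones, so Abb moves to pitch class 5. On the letter G that is Gbb.

Gbb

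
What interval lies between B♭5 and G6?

Counting letters B–C–D–E–F–G gives a sixth.
Bb→G = 9 semitones, exactly the major sixth.

major sixth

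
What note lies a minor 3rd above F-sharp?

A

F up a major third is A, so the target letter is A.
From F#, a minor third is 3 semitones up: A.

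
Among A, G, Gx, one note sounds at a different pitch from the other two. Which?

G

In 12-tone equal temperament, enharmonic equivalents share a pitch class. A is pitch class 9; G is pitch class 7; G## is pitch class 9.
A and G## share pitch class 9, while G is pitch class 7.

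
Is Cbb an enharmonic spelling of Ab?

Cbb is pitch class 10; Ab is pitch class 8.
The pitch classes differ (10 vs. 8), so they are not enharmonic equivalents.

No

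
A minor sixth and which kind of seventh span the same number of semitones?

A minor sixth spans 8 semitones.
A seventh spanning 8 semitones is doubly diminished (the major seventh is 11).

doubly diminished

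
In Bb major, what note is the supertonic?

C

The Bb major scale runs Bb C D Eb F G A.
Degree 2 is C.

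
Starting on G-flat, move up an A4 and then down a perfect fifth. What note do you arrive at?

F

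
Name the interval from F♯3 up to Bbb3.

The letter names run F→B, a span of 3 letter steps, so the interval is some kind of fourth.
F# to Bbb is 3 semitones. A perfect fourth is 5, so 3 makes it doubly diminished.

doubly diminished fourth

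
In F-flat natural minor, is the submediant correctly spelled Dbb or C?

Dbb

Each scale degree takes a distinct letter name. Degree 6 of a scale on F must use the letter D.
Dbb and C are enharmonically the same pitch, but only Dbb uses the letter D, so it is the correct spelling here.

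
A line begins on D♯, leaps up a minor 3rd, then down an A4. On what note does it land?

A minor third up from D# is F# (letter F, 3 semitones up).
An augmented fourth down from F# is C (letter C, 6 semitones down).

C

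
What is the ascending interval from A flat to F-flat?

minor sixth

Counting letters A–B–C–D–E–F gives a sixth.
Ab→Fb = 8 semitones, 1 narrower than the major sixth (9), so minor.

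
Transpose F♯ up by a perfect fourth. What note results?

B

A fourth above F lands on the letter B.
A perfect fourth spans 5 semitones, so F# moves to pitch class 11. On the letter B that is B.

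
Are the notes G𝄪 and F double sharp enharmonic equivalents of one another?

Two spellings are enharmonically equivalent only if they share a pitch class.
Here G## → 9, F## → 7; 7 ≠ 9, so they are not.

No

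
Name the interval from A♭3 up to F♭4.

The letter names run A→F, a span of 5 letter steps, so the interval is some kind of sixth.
Ab to Fb is 8 semitones. A major sixth is 9, so 8 makes it minor.

minor sixth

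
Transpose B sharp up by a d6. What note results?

G

B up a major sixth is G#, so the target letter is G.
From B#, a diminished sixth is 7 semitones up: G.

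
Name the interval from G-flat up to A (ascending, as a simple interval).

Counting letters G–A gives a second.
Gb→A = 3 semitones, 1 wider than the major second (2), so augmented.

augmented second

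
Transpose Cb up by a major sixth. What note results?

C up a major sixth is A, so the target letter is A.
From Cb, a major sixth is 9 semitones up: Ab.

Ab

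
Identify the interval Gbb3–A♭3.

The letter names run G→A, a span of 1 letter step, so the interval is some kind of second.
Gbb to Ab is 3 semitones. A major second is 2, so 3 makes it augmented.

augmented second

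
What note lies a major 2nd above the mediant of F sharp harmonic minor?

The mediant of F# harmonic minor is A.
A major second (2 semitones) above A lands on the letter B, giving B.

B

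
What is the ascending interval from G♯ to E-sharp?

The letter names run G→E, a span of 5 letter steps, so the interval is some kind of sixth.
G# to E# is 9 semitones. A major sixth is 9, so 9 makes it major.

major sixth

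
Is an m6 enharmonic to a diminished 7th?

No

A minor sixth spans 8 semitones; a diminished seventh spans 9.
The spans differ, so they are not enharmonic equivalents.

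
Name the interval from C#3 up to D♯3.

Counting letters C–D gives a second.
C#→D# = 2 semitones, exactly the major second.

major second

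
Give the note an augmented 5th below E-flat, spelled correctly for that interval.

Abb

E down a perfect fifth is A, so the target letter is A.
From Eb, an augmented fifth is 8 semitones down: Abb.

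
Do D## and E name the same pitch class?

D## = pitch class 4 and E = pitch class 4 — the same pitch class, so they are enharmonic equivalents.

Yes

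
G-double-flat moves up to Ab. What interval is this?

augmented second

Counting letters G–A gives a second.
Gbb→Ab = 3 semitones, 1 wider than the major second (2), so augmented.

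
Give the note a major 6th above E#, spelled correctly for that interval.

C##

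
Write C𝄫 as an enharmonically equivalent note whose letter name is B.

Bb

Plain B sits 1 semitone above Cbb, so on the letter B the same pitch needs a flat: Bb.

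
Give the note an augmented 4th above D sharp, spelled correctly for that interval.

G##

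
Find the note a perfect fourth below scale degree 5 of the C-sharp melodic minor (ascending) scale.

D#

Scale degree 5 of C# melodic minor (ascending) is G#.
A perfect fourth (5 semitones) below G# lands on the letter D, giving D#.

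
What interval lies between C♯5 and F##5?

The letter names run C→F, a span of 3 letter steps, so the interval is some kind of fourth.
C# to F## is 6 semitones. A perfect fourth is 5, so 6 makes it augmented.

augmented fourth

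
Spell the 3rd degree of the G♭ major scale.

Bb

Degree 3 takes the letter 2 steps above G, which is B.
In major, degree 3 sits 4 semitones above the tonic. Gb + 4 semitones is pitch class 10, spelled on B as Bb.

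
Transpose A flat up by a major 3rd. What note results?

C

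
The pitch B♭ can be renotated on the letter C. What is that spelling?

Bb is pitch class 10. The letter C alone is pitch class 0.
To reach pitch class 10 from C requires an offset of -2 semitones, i.e. double flat: Cbb.

Cbb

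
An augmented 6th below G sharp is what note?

A sixth below G lands on the letter B.
An augmented sixth spans 10 semitones, so G# moves to pitch class 10. On the letter B that is Bb.

Bb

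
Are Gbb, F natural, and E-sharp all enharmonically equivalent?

Gbb is pitch class 5; F is pitch class 5; E# is pitch class 5.
All spellings map to pitch class 5, so they are enharmonically equivalent.

Yes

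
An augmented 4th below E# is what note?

B

E down a perfect fourth is B, so the target letter is B.
From E#, an augmented fourth is 6 semitones down: B.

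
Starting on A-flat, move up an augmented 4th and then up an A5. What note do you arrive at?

A#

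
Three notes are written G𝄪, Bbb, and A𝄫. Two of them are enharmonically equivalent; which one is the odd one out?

In 12-tone equal temperament, enharmonic equivalents share a pitch class. G## is pitch class 9; Bbb is pitch class 9; Abb is pitch class 7.
G## and Bbb share pitch class 9, while Abb is pitch class 7.

Abb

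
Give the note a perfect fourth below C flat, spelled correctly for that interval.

Gb

A fourth below C lands on the letter G.
A perfect fourth spans 5 semitones, so Cb moves to pitch class 6. On the letter G that is Gb.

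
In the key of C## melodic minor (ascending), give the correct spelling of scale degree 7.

B##

Degree 7 takes the letter 6 steps above C, which is B.
In melodic minor (ascending), degree 7 sits 11 semitones above the tonic. C## + 11 semitones is pitch class 1, spelled on B as B##.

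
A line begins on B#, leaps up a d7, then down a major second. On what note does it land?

G

A diminished seventh up from B# is A (letter A, 9 semitones up).
A major second down from A is G (letter G, 2 semitones down).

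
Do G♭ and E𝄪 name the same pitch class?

Yes

Gb is pitch class 6; E## is pitch class 6.
All spellings map to pitch class 6, so they are enharmonically equivalent.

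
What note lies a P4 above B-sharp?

A fourth above B lands on the letter E.
A perfect fourth spans 5 semitones, so B# moves to pitch class 5. On the letter E that is E#.

E#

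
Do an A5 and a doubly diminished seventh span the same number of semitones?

Yes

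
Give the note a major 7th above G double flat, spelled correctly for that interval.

Fb

A seventh above G lands on the letter F.
A major seventh spans 11 semitones, so Gbb moves to pitch class 4. On the letter F that is Fb.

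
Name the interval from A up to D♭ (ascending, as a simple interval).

The letter names run A→D, a span of 3 letter steps, so the interval is some kind of fourth.
A to Db is 4 semitones. A perfect fourth is 5, so 4 makes it diminished.

diminished fourth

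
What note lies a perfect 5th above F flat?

A fifth above F lands on the letter C.
A perfect fifth spans 7 semitones, so Fb moves to pitch class 11. On the letter C that is Cb.

Cb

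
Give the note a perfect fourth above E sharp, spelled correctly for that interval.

E up a perfect fourth is A, so the target letter is A.
From E#, a perfect fourth is 5 semitones up: A#.

A#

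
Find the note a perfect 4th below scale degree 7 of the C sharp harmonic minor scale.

F##

Scale degree 7 of C# harmonic minor is B#.
A perfect fourth (5 semitones) below B# lands on the letter F, giving F##.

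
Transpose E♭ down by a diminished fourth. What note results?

E down a perfect fourth is B, so the target letter is B.
From Eb, a diminished fourth is 4 semitones down: B.

B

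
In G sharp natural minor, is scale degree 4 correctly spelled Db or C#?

Each scale degree takes a distinct letter name. Degree 4 of a scale on G must use the letter C.
C# and Db are enharmonically the same pitch, but only C# uses the letter C, so it is the correct spelling here.

C#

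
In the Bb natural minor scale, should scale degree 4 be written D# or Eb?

Each scale degree takes a distinct letter name. Degree 4 of a scale on B must use the letter E.
Eb and D# are enharmonically the same pitch, but only Eb uses the letter E, so it is the correct spelling here.

Eb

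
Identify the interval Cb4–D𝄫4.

Counting letters C–D gives a second.
Cb→Dbb = 1 semitone, 1 narrower than the major second (2), so minor.

minor second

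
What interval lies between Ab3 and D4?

augmented fourth

Counting letters A–B–C–D gives a fourth.
Ab→D = 6 semitones, 1 wider than the perfect fourth (5), so augmented.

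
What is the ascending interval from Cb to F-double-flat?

The letter names run C→F, a span of 3 letter steps, so the interval is some kind of fourth.
Cb to Fbb is 4 semitones. A perfect fourth is 5, so 4 makes it diminished.

diminished fourth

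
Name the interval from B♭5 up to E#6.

The letter names run B→E, a span of 3 letter steps, so the interval is some kind of fourth.
Bb to E# is 7 semitones. A perfect fourth is 5, so 7 makes it doubly augmented.

doubly augmented fourth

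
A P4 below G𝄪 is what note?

G down a perfect fourth is D, so the target letter is D.
From G##, a perfect fourth is 5 semitones down: D##.

D##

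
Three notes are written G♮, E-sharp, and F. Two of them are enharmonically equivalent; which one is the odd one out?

G

In 12-tone equal temperament, enharmonic equivalents share a pitch class. G is pitch class 7; E# is pitch class 5; F is pitch class 5.
E# and F share pitch class 5, while G is pitch class 7.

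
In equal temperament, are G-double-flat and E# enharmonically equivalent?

Gbb = pitch class 5 and E# = pitch class 5 — the same pitch class, so they are enharmonic equivalents.

Yes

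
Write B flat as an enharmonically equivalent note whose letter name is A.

A#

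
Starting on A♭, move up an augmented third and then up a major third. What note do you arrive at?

E#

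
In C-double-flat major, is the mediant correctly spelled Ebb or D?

Each scale degree takes a distinct letter name. Degree 3 of a scale on C must use the letter E.
Ebb and D are enharmonically the same pitch, but only Ebb uses the letter E, so it is the correct spelling here.

Ebb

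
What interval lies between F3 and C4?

perfect fifth

The letter names run F→C, a span of 4 letter steps, so the interval is some kind of fifth.
F to C is 7 semitones. A perfect fifth is 7, so 7 makes it perfect.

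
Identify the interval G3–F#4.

Counting letters G–A–B–C–D–E–F gives a seventh.
G→F# = 11 semitones, exactly the major seventh.

major seventh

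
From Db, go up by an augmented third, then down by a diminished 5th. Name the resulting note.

An augmented third up from Db is F# (letter F, 5 semitones up).
A diminished fifth down from F# is B# (letter B, 6 semitones down).

B#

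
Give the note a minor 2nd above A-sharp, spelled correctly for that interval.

A second above A lands on the letter B.
A minor second spans 1 semitone, so A# moves to pitch class 11. On the letter B that is B.

B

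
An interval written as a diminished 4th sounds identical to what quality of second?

A diminished fourth spans 4 semitones.
A second spanning 4 semitones is doubly augmented (the major second is 2).

doubly augmented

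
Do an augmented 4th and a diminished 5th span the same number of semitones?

An augmented fourth spans 6 semitones; a diminished fifth spans 6.
They are enharmonically equivalent.

Yes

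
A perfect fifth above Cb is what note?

Gb

C up a perfect fifth is G, so the target letter is G.
From Cb, a perfect fifth is 7 semitones up: Gb.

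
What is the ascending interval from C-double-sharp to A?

The letter names run C→A, a span of 5 letter steps, so the interval is some kind of sixth.
C## to A is 7 semitones. A major sixth is 9, so 7 makes it diminished.

diminished sixth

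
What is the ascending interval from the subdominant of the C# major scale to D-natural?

The subdominant of C# major is F#.
F# up to D: letters F→D make it a sixth; 8 semitones makes it minor.

minor sixth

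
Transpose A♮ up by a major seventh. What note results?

G#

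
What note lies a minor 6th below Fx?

A##

A sixth below F lands on the letter A.
A minor sixth spans 8 semitones, so F## moves to pitch class 11. On the letter A that is A##.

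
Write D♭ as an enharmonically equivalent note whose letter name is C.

C#

Db is pitch class 1. The letter C alone is pitch class 0.
To reach pitch class 1 from C requires an offset of +1 semitone, i.e. sharp: C#.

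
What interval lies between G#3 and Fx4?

The letter names run G→F, a span of 6 letter steps, so the interval is some kind of seventh.
G# to F## is 11 semitones. A major seventh is 11, so 11 makes it major.

major seventh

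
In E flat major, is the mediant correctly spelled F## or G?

G

Each scale degree takes a distinct letter name. Degree 3 of a scale on E must use the letter G.
G and F## are enharmonically the same pitch, but only G uses the letter G, so it is the correct spelling here.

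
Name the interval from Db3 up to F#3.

augmented third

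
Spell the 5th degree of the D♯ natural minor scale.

A#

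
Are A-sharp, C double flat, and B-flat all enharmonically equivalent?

Yes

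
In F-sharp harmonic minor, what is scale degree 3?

The F# harmonic minor scale runs F# G# A B C# D E#.
Degree 3 is A.

A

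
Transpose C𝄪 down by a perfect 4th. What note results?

A fourth below C lands on the letter G.
A perfect fourth spans 5 semitones, so C## moves to pitch class 9. On the letter G that is G##.

G##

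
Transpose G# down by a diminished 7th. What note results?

A##

G down a major seventh is Ab, so the target letter is A.
From G#, a diminished seventh is 9 semitones down: A##.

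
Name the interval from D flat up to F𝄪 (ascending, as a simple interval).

The letter names run D→F, a span of 2 letter steps, so the interval is some kind of third.
Db to F## is 6 semitones. A major third is 4, so 6 makes it doubly augmented.

doubly augmented third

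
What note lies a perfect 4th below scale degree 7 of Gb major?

Scale degree 7 of Gb major is F.
A perfect fourth (5 semitones) below F lands on the letter C, giving C.

C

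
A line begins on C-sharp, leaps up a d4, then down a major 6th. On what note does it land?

Ab

A diminished fourth up from C# is F (letter F, 4 semitones up).
A major sixth down from F is Ab (letter A, 9 semitones down).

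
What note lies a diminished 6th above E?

A sixth above E lands on the letter C.
A diminished sixth spans 7 semitones, so E moves to pitch class 11. On the letter C that is Cb.

Cb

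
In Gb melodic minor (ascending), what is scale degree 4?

Degree 4 takes the letter 3 steps above G, which is C.
In melodic minor (ascending), degree 4 sits 5 semitones above the tonic. Gb + 5 semitones is pitch class 11, spelled on C as Cb.

Cb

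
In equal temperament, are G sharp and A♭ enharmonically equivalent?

G# = pitch class 8 and Ab = pitch class 8 — the same pitch class, so they are enharmonic equivalents.

Yes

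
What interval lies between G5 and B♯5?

augmented third

The letter names run G→B, a span of 2 letter steps, so the interval is some kind of third.
G to B# is 5 semitones. A major third is 4, so 5 makes it augmented.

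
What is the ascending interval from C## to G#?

diminished fifth

Counting letters C–D–E–F–G gives a fifth.
C##→G# = 6 semitones, 1 narrower than the perfect fifth (7), so diminished.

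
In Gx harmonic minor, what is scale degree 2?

A##

Degree 2 takes the letter 1 step above G, which is A.
In harmonic minor, degree 2 sits 2 semitones above the tonic. G## + 2 semitones is pitch class 11, spelled on A as A##.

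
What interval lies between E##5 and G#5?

Counting letters E–F–G gives a third.
E##→G# = 2 semitones, 2 narrower than the major third (4), so diminished.

diminished third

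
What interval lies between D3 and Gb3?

diminished fourth

Counting letters D–E–F–G gives a fourth.
D→Gb = 4 semitones, 1 narrower than the perfect fourth (5), so diminished.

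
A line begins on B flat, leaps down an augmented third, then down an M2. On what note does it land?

An augmented third down from Bb is Gbb (letter G, 5 semitones down).
A major second down from Gbb is Fbb (letter F, 2 semitones down).

Fbb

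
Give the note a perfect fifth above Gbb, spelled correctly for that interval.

Dbb

G up a perfect fifth is D, so the target letter is D.
From Gbb, a perfect fifth is 7 semitones up: Dbb.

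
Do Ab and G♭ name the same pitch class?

Ab is pitch class 8; Gb is pitch class 6.
The pitch classes differ (8 vs. 6), so they are not enharmonic equivalents.

No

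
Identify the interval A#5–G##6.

The letter names run A→G, a span of 6 letter steps, so the interval is some kind of seventh.
A# to G## is 11 semitones. A major seventh is 11, so 11 makes it major.

major seventh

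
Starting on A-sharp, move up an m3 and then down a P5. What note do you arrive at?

F#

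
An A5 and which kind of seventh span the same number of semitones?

An augmented fifth spans 8 semitones.
A seventh spanning 8 semitones is doubly diminished (the major seventh is 11).

doubly diminished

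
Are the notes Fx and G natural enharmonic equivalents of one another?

Yes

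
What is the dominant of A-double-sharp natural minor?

E##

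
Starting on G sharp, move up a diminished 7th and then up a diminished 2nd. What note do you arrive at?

Gbb

A diminished seventh up from G# is F (letter F, 9 semitones up).
A diminished second up from F is Gbb (letter G, 0 semitones up).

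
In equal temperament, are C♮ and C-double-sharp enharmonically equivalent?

No

Two spellings are enharmonically equivalent only if they share a pitch class.
Here C → 0, C## → 2; 0 ≠ 2, so they are not.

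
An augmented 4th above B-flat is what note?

A fourth above B lands on the letter E.
An augmented fourth spans 6 semitones, so Bb moves to pitch class 4. On the letter E that is E.

E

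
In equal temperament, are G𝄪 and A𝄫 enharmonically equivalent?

G## is pitch class 9; Abb is pitch class 7.
The pitch classes differ (9 vs. 7), so they are not enharmonic equivalents.

No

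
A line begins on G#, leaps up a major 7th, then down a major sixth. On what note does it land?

A#

A major seventh up from G# is F## (letter F, 11 semitones up).
A major sixth down from F## is A# (letter A, 9 semitones down).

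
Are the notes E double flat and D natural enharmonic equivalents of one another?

Ebb = pitch class 2 and D = pitch class 2 — the same pitch class, so they are enharmonic equivalents.

Yes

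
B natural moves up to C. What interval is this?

minor second

The letter names run B→C, a span of 1 letter step, so the interval is some kind of second.
B to C is 1 semitone. A major second is 2, so 1 makes it minor.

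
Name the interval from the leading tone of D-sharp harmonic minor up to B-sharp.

minor seventh

The leading tone of D# harmonic minor is C##.
C## up to B#: letters C→B make it a seventh; 10 semitones makes it minor.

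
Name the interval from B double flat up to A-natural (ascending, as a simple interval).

augmented seventh

The letter names run B→A, a span of 6 letter steps, so the interval is some kind of seventh.
Bbb to A is 12 semitones. A major seventh is 11, so 12 makes it augmented.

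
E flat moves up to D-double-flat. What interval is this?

diminished seventh

The letter names run E→D, a span of 6 letter steps, so the interval is some kind of seventh.
Eb to Dbb is 9 semitones. A major seventh is 11, so 9 makes it diminished.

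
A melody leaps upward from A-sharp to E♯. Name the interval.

perfect fifth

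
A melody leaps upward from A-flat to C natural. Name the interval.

Counting letters A–B–C gives a third.
Ab→C = 4 semitones, exactly the major third.

major third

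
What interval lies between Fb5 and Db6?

Counting letters F–G–A–B–C–D gives a sixth.
Fb→Db = 9 semitones, exactly the major sixth.

major sixth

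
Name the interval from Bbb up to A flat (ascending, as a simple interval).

major seventh

Counting letters B–C–D–E–F–G–A gives a seventh.
Bbb→Ab = 11 semitones, exactly the major seventh.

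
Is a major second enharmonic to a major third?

A major second spans 2 semitones; a major third spans 4.
The spans differ, so they are not enharmonic equivalents.

No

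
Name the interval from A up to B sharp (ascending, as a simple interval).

Counting letters A–B gives a second.
A→B# = 3 semitones, 1 wider than the major second (2), so augmented.

augmented second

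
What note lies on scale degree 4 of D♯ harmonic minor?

G#

The D# harmonic minor scale runs D# E# F# G# A# B C##.
Degree 4 is G#.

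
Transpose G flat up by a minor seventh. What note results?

Fb

G up a major seventh is F#, so the target letter is F.
From Gb, a minor seventh is 10 semitones up: Fb.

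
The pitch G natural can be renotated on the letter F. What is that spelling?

F##

G is pitch class 7. The letter F alone is pitch class 5.
To reach pitch class 7 from F requires an offset of +2 semitones, i.e. double sharp: F##.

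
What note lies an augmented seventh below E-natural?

E down a major seventh is F, so the target letter is F.
From E, an augmented seventh is 12 semitones down: Fb.

Fb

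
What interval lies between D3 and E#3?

The letter names run D→E, a span of 1 letter step, so the interval is some kind of second.
D to E# is 3 semitones. A major second is 2, so 3 makes it augmented.

augmented second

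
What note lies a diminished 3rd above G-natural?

G up a major third is B, so the target letter is B.
From G, a diminished third is 2 semitones up: Bbb.

Bbb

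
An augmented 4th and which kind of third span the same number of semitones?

An augmented fourth spans 6 semitones.
A third spanning 6 semitones is doubly augmented (the major third is 4).

doubly augmented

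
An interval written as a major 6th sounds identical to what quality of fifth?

doubly augmented

A major sixth spans 9 semitones.
A fifth spanning 9 semitones is doubly augmented (the perfect fifth is 7).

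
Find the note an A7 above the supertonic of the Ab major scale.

A#

The supertonic of Ab major is Bb.
An augmented seventh (12 semitones) above Bb lands on the letter A, giving A#.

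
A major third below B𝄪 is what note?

G##

A third below B lands on the letter G.
A major third spans 4 semitones, so B## moves to pitch class 9. On the letter G that is G##.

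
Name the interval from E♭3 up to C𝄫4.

diminished sixth

The letter names run E→C, a span of 5 letter steps, so the interval is some kind of sixth.
Eb to Cbb is 7 semitones. A major sixth is 9, so 7 makes it diminished.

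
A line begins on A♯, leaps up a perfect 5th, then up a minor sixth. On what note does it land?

A perfect fifth up from A# is E# (letter E, 7 semitones up).
A minor sixth up from E# is C# (letter C, 8 semitones up).

C#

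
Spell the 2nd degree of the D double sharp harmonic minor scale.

Degree 2 takes the letter 1 step above D, which is E.
In harmonic minor, degree 2 sits 2 semitones above the tonic. D## + 2 semitones is pitch class 6, spelled on E as E##.

E##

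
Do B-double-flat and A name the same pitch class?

Bbb = pitch class 9 and A = pitch class 9 — the same pitch class, so they are enharmonic equivalents.

Yes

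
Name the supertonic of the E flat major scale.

F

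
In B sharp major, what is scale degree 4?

E#

The B# major scale runs B# C## D## E# F## G## A##.
Degree 4 is E#.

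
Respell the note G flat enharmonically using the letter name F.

F#

Gb is pitch class 6. The letter F alone is pitch class 5.
To reach pitch class 6 from F requires an offset of +1 semitone, i.e. sharp: F#.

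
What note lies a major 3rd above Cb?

C up a major third is E, so the target letter is E.
From Cb, a major third is 4 semitones up: Eb.

Eb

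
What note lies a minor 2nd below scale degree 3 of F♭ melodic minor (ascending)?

Scale degree 3 of Fb melodic minor (ascending) is Abb.
A minor second (1 semitone) below Abb lands on the letter G, giving Gb.

Gb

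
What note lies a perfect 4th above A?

A up a perfect fourth is D, so the target letter is D.
From A, a perfect fourth is 5 semitones up: D.

D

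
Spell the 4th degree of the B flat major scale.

Eb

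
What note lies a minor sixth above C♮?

A sixth above C lands on the letter A.
A minor sixth spans 8 semitones, so C moves to pitch class 8. On the letter A that is Ab.

Ab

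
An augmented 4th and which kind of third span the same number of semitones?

An augmented fourth spans 6 semitones.
A third spanning 6 semitones is doubly augmented (the major third is 4).

doubly augmented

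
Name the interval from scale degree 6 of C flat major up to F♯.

augmented sixth

Scale degree 6 of Cb major is Ab.
Ab up to F#: letters A→F make it a sixth; 10 semitones makes it augmented.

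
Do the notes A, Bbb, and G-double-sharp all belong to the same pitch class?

Yes

A = pitch class 9 and Bbb = pitch class 9 and G## = pitch class 9 — the same pitch class, so they are enharmonic equivalents.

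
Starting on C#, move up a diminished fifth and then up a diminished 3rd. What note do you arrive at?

Bbb

A diminished fifth up from C# is G (letter G, 6 semitones up).
A diminished third up from G is Bbb (letter B, 2 semitones up).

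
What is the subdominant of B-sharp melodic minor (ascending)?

E#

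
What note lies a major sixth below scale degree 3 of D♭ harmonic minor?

Scale degree 3 of Db harmonic minor is Fb.
A major sixth (9 semitones) below Fb lands on the letter A, giving Abb.

Abb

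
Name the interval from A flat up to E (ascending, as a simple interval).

augmented fifth

The letter names run A→E, a span of 4 letter steps, so the interval is some kind of fifth.
Ab to E is 8 semitones. A perfect fifth is 7, so 8 makes it augmented.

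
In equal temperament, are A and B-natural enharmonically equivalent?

Two spellings are enharmonically equivalent only if they share a pitch class.
Here A → 9, B → 11; 9 ≠ 11, so they are not.

No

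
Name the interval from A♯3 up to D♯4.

Counting letters A–B–C–D gives a fourth.
A#→D# = 5 semitones, exactly the perfect fourth.

perfect fourth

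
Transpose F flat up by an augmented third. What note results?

A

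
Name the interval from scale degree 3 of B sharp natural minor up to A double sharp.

augmented fifth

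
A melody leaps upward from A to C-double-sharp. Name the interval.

The letter names run A→C, a span of 2 letter steps, so the interval is some kind of third.
A to C## is 5 semitones. A major third is 4, so 5 makes it augmented.

augmented third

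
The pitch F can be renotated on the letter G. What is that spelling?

Gbb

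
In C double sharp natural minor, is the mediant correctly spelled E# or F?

Each scale degree takes a distinct letter name. Degree 3 of a scale on C must use the letter E.
E# and F are enharmonically the same pitch, but only E# uses the letter E, so it is the correct spelling here.

E#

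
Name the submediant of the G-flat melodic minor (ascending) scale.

Eb

Degree 6 takes the letter 5 steps above G, which is E.
In melodic minor (ascending), degree 6 sits 9 semitones above the tonic. Gb + 9 semitones is pitch class 3, spelled on E as Eb.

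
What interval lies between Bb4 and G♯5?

The letter names run B→G, a span of 5 letter steps, so the interval is some kind of sixth.
Bb to G# is 10 semitones. A major sixth is 9, so 10 makes it augmented.

augmented sixth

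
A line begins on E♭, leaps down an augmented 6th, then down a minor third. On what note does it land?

Ebb

An augmented sixth down from Eb is Gbb (letter G, 10 semitones down).
A minor third down from Gbb is Ebb (letter E, 3 semitones down).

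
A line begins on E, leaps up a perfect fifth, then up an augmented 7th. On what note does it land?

A##

A perfect fifth up from E is B (letter B, 7 semitones up).
An augmented seventh up from B is A## (letter A, 12 semitones up).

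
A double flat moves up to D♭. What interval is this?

Counting letters A–B–C–D gives a fourth.
Abb→Db = 6 semitones, 1 wider than the perfect fourth (5), so augmented.

augmented fourth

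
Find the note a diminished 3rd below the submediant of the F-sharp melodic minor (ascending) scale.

B##

The submediant of F# melodic minor (ascending) is D#.
A diminished third (2 semitones) below D# lands on the letter B, giving B##.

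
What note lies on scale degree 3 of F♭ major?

The Fb major scale runs Fb Gb Ab Bbb Cb Db Eb.
Degree 3 is Ab.

Ab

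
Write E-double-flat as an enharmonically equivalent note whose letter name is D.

Ebb is pitch class 2. The letter D alone is pitch class 2.
Pitch class 2 on D needs no accidental: D.

D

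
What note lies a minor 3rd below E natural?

E down a major third is C, so the target letter is C.
From E, a minor third is 3 semitones down: C#.

C#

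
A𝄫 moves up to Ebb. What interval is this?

The letter names run A→E, a span of 4 letter steps, so the interval is some kind of fifth.
Abb to Ebb is 7 semitones. A perfect fifth is 7, so 7 makes it perfect.

perfect fifth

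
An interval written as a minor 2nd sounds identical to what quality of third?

doubly diminished

A minor second spans 1 semitone.
A third spanning 1 semitone is doubly diminished (the major third is 4).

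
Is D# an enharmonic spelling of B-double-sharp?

D# is pitch class 3; B## is pitch class 1.
The pitch classes differ (3 vs. 1), so they are not enharmonic equivalents.

No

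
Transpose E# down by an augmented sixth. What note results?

A sixth below E lands on the letter G.
An augmented sixth spans 10 semitones, so E# moves to pitch class 7. On the letter G that is G.

G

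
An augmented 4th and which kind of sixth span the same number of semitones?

doubly diminished

An augmented fourth spans 6 semitones.
A sixth spanning 6 semitones is doubly diminished (the major sixth is 9).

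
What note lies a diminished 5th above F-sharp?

C

F up a perfect fifth is C, so the target letter is C.
From F#, a diminished fifth is 6 semitones up: C.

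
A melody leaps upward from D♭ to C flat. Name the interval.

The letter names run D→C, a span of 6 letter steps, so the interval is some kind of seventh.
Db to Cb is 10 semitones. A major seventh is 11, so 10 makes it minor.

minor seventh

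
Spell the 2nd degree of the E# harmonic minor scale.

The E# harmonic minor scale runs E# F## G# A# B# C# D##.
Degree 2 is F##.

F##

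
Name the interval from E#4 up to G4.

diminished third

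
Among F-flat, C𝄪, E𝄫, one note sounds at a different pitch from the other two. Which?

In 12-tone equal temperament, enharmonic equivalents share a pitch class. Fb is pitch class 4; C## is pitch class 2; Ebb is pitch class 2.
C## and Ebb share pitch class 2, while Fb is pitch class 4.

Fb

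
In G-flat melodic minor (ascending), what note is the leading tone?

F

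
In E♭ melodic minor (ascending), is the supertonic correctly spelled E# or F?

F

Each scale degree takes a distinct letter name. Degree 2 of a scale on E must use the letter F.
F and E# are enharmonically the same pitch, but only F uses the letter F, so it is the correct spelling here.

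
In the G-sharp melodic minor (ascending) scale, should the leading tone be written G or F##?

F##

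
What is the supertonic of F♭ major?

Gb

The Fb major scale runs Fb Gb Ab Bbb Cb Db Eb.
Degree 2 is Gb.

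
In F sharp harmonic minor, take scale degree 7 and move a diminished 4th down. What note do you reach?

Scale degree 7 of F# harmonic minor is E#.
A diminished fourth (4 semitones) below E# lands on the letter B, giving B##.

B##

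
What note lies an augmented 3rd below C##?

A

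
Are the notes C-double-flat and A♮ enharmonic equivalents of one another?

No

Cbb is pitch class 10; A is pitch class 9.
The pitch classes differ (10 vs. 9), so they are not enharmonic equivalents.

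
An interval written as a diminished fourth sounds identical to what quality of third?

A diminished fourth spans 4 semitones.
A third spanning 4 semitones is major (the major third is 4).

major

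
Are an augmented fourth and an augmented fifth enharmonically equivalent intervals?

No

An augmented fourth spans 6 semitones; an augmented fifth spans 8.
The spans differ, so they are not enharmonic equivalents.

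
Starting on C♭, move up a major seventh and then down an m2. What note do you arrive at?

A

A major seventh up from Cb is Bb (letter B, 11 semitones up).
A minor second down from Bb is A (letter A, 1 semitone down).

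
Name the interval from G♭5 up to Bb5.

major third

Counting letters G–A–B gives a third.
Gb→Bb = 4 semitones, exactly the major third.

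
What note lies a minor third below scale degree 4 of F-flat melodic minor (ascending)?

Scale degree 4 of Fb melodic minor (ascending) is Bbb.
A minor third (3 semitones) below Bbb lands on the letter G, giving Gb.

Gb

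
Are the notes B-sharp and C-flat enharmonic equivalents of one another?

No

Two spellings are enharmonically equivalent only if they share a pitch class.
Here B# → 0, Cb → 11; 0 ≠ 11, so they are not.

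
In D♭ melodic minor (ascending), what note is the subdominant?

Gb

The Db melodic minor (ascending) scale runs Db Eb Fb Gb Ab Bb C.
Degree 4 is Gb.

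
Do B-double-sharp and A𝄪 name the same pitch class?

Two spellings are enharmonically equivalent only if they share a pitch class.
Here B## → 1, A## → 11; 1 ≠ 11, so they are not.

No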